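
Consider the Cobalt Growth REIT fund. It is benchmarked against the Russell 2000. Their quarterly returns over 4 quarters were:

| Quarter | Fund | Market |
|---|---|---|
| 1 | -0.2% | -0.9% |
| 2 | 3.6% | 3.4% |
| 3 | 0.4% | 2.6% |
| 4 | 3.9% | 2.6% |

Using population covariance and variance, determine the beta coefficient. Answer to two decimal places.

0.79

r̄p = 1.9250%,  r̄m = 1.9250%
Cov = Σ(rp − r̄p)(rm − r̄m) / 4 = 2.1944
Var(rm) = Σ(rm − r̄m)² / 4 = 2.7669
β = Cov / Var = 2.1944 / 2.7669 = 0.7931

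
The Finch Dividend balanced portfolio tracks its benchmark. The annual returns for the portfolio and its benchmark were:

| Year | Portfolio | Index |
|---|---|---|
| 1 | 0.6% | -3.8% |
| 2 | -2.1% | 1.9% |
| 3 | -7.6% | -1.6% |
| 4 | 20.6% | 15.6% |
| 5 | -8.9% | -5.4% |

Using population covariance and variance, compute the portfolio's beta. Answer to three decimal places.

r̄p = 0.5200%,  r̄m = 1.3400%
Cov = Σ(rp − r̄p)(rm − r̄m) / 5 = 74.3652
Var(rm) = Σ(rm − r̄m)² / 5 = 56.8304
β = Cov / Var = 74.3652 / 56.8304 = 1.3085

1.309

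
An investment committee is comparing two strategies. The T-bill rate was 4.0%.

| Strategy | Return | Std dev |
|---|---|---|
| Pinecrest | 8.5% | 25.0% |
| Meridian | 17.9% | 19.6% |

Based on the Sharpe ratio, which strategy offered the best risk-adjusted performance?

Meridian

Pinecrest: Sharpe ratio = (8.5% − 4.0%) / 25.0% = 0.180
Meridian: Sharpe ratio = (17.9% − 4.0%) / 19.6% = 0.709
Highest: Meridian (0.709).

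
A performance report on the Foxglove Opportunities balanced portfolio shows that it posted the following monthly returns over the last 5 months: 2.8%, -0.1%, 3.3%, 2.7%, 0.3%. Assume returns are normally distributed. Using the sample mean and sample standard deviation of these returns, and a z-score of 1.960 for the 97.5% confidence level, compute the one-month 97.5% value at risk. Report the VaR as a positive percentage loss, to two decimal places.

r̄ = (2.8 − 0.1 + 3.3 + 2.7 + 0.3) / 5 = 1.8000%
Sample std dev = √[9.9200 / 4] = 1.5748%
VaR = −(r̄ − z·σ) = −(1.8000 − 1.960 × 1.5748) = −(-1.2866) = 1.2866%

1.29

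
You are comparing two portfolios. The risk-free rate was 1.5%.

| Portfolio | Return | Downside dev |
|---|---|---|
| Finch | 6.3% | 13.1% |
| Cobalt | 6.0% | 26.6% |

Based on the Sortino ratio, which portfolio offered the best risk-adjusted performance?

Finch: Sortino ratio = (6.3% − 1.5%) / 13.1% = 0.366
Cobalt: Sortino ratio = (6.0% − 1.5%) / 26.6% = 0.169
Highest: Finch (0.366).

Finch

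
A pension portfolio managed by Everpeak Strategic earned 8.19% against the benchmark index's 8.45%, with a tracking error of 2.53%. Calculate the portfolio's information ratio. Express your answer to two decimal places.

IR = (Rp − Rb) / TE = (8.19% − 8.45%) / 2.53% = -0.26% / 2.53% = -0.1028

-0.10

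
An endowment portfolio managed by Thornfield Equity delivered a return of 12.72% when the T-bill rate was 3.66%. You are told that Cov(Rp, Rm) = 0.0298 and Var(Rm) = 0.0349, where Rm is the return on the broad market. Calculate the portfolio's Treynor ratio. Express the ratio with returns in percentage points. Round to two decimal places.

β = Cov / Var = 0.0298 / 0.0349 = 0.8539
Treynor = (Rp − Rf) / β = (12.72% − 3.66%) / 0.8539 = 9.06 / 0.8539 = 10.6101

10.61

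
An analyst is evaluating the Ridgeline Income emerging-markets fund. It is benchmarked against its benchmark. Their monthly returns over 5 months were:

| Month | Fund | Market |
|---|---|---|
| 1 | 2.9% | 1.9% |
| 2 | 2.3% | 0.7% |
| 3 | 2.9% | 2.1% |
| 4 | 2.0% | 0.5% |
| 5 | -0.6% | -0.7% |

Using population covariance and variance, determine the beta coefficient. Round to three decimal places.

1.169

r̄p = 1.9000%,  r̄m = 0.9000%
Cov = Σ(rp − r̄p)(rm − r̄m) / 5 = 1.2160
Var(rm) = Σ(rm − r̄m)² / 5 = 1.0400
β = Cov / Var = 1.2160 / 1.0400 = 1.1692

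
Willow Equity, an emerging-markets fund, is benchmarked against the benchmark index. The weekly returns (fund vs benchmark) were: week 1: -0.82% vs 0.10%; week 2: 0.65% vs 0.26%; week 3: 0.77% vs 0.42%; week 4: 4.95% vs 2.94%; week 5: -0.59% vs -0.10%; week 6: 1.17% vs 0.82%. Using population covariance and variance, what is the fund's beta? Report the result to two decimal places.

1.82

r̄p = 1.0217%,  r̄m = 0.7400%
Cov = Σ(rp − r̄p)(rm − r̄m) / 6 = 1.9076
Var(rm) = Σ(rm − r̄m)² / 6 = 1.0491
β = Cov / Var = 1.9076 / 1.0491 = 1.8183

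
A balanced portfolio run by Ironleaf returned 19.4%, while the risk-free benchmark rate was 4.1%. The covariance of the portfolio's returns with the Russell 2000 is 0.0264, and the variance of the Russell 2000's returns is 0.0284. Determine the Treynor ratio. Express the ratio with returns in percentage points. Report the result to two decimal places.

β = Cov / Var = 0.0264 / 0.0284 = 0.9296
Treynor = (Rp − Rf) / β = (19.4% − 4.1%) / 0.9296 = 15.30 / 0.9296 = 16.4587

16.46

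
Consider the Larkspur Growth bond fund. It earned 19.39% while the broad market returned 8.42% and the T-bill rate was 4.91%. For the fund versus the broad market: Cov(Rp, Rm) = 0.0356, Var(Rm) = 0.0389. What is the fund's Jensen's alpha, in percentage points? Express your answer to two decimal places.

11.27

β = Cov / Var = 0.0356 / 0.0389 = 0.9152
E[R] = Rf + β(Rm − Rf) = 4.91% + 0.9152 × (8.42% − 4.91%) = 8.1224%
α = Rp − E[R] = 19.39% − 8.1224% = 11.2676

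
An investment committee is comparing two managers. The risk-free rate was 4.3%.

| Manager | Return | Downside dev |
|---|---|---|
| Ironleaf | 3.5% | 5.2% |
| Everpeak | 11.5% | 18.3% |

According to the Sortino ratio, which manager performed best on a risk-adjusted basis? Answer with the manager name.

Everpeak

Ironleaf: Sortino ratio = (3.5% − 4.3%) / 5.2% = -0.154
Everpeak: Sortino ratio = (11.5% − 4.3%) / 18.3% = 0.393
Highest: Everpeak (0.393).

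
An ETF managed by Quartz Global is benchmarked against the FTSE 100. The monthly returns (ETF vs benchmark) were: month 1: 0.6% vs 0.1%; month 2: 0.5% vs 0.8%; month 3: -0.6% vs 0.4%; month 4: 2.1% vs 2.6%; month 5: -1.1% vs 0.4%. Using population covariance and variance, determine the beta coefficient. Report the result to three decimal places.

r̄p = 0.3000%,  r̄m = 0.8600%
Cov = Σ(rp − r̄p)(rm − r̄m) / 5 = 0.7900
Var(rm) = Σ(rm − r̄m)² / 5 = 0.8064
β = Cov / Var = 0.7900 / 0.8064 = 0.9797

0.980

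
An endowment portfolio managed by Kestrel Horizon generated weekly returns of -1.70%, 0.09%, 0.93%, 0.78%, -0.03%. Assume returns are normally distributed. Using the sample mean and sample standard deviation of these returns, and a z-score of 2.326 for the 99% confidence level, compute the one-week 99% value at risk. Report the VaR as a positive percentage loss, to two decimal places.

2.42

r̄ = (-1.7 + 0.09 + 0.93 + 0.78 − 0.03) / 5 = 0.070 / 5 = 0.0140%
Σ(r − r̄)² = (-1.7 − 0.0140)² + (0.09 − 0.0140)² + (0.93 − 0.0140)² + … = 4.3713
σ = √[4.3713 / 4] = 1.0454%
VaR = −(r̄ − z·σ) = −(0.0140 − 2.326 × 1.0454) = −(-2.4176) = 2.4176%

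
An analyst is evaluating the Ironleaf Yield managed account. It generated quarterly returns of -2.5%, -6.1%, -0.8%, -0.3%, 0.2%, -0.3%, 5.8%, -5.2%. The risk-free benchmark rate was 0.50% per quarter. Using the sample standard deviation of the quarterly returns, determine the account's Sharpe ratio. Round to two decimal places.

r̄ = (-2.5 − 6.1 − 0.8 − 0.3 + 0.2 − 0.3 + 5.8 − 5.2) / 8 = -1.1500%
Sample std dev = √[94.4200 / 7] = 3.6727%
Sharpe = (r̄ − rf) / σ = (-1.1500 − 0.5) / 3.6727 = -1.6500 / 3.6727 = -0.4493

-0.45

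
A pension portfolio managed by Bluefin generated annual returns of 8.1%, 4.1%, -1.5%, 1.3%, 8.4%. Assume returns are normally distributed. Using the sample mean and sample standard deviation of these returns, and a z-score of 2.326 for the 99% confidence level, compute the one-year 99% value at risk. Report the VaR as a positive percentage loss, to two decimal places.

μ = (8.1 + 4.1 − 1.5 + 1.3 + 8.4) / 5 = 20.40 / 5 = 4.0800%
Sample σ = √[Σ(r − μ)² / 4] = √[73.6880 / 4] = √18.4220 = 4.2921%
VaR = −(μ − z·σ) = −(4.0800 − 2.326 × 4.2921) = −(-5.9034) = 5.9034%

5.90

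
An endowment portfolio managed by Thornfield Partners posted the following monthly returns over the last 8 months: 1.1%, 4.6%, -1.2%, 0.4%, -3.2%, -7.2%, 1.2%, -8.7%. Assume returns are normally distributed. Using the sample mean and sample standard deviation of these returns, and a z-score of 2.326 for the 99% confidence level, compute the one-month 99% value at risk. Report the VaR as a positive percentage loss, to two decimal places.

r̄ = (1.1 + 4.6 − 1.2 + 0.4 − 3.2 − 7.2 + 1.2 − 8.7) / 8 = -1.6250%
Sample σ = √[Σ(r − r̄)² / 7] = √[142.0550 / 7] = √20.2936 = 4.5048%
VaR = −(r̄ − z·σ) = −(-1.6250 − 2.326 × 4.5048) = −(-12.1032) = 12.1032%

12.10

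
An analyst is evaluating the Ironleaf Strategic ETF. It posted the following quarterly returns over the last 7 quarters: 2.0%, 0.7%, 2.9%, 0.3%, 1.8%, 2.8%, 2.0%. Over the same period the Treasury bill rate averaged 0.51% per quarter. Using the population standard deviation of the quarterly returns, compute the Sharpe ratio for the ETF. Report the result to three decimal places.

Mean return r̄ = 12.50 / 7 = 1.7857%
Σ(r − r̄)² = 5.7486; population σ = √(5.7486/7) = 0.9062%
Sharpe = (r̄ − rf) / σ = (1.7857 − 0.51) / 0.9062 = 1.2757 / 0.9062 = 1.4077

1.408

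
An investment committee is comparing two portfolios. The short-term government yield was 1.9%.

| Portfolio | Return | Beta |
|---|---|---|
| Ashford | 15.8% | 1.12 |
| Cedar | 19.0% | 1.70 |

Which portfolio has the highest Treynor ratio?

Ashford

Ashford: Treynor = (15.8% − 1.9%) / 1.12 = 12.411
Cedar: Treynor = (19.0% − 1.9%) / 1.70 = 10.059
Highest: Ashford (12.411).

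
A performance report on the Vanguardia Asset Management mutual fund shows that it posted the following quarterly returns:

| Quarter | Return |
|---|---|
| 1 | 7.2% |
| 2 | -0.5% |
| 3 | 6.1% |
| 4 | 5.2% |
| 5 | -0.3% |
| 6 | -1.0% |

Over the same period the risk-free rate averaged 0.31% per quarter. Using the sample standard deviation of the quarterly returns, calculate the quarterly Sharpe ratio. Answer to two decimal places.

r̄ = (7.2 − 0.5 + 6.1 + 5.2 − 0.3 − 1) / 6 = 2.7833%
Σ(r − r̄)² = (7.2 − 2.7833)² + (-0.5 − 2.7833)² + (6.1 − 2.7833)² + … = 70.9483
sample σ = √(70.9483 / 5) = √14.1897 = 3.7669%
Sharpe = (r̄ − rf) / σ = (2.7833 − 0.31) / 3.7669 = 2.4733 / 3.7669 = 0.6566

0.66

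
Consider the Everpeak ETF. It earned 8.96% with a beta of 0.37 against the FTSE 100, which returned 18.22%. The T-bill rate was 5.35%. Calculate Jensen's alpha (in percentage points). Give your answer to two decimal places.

CAPM expected return = Rf + β(Rm − Rf) = 5.35% + 0.37 × (18.22% − 5.35%) = 5.35 + 0.37 × 12.87 = 10.1119%
Jensen's α = Rp − E[R] = 8.96% − 10.1119% = -1.1519

-1.15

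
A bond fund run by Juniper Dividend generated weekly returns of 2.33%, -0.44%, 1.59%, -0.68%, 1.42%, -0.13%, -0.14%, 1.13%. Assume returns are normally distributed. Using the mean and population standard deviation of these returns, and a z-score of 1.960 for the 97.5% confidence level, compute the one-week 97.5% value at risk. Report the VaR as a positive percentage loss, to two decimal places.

Mean return r̄ = 5.080 / 8 = 0.6350%
Population σ = √[Σ(r − r̄)² / 8] = √[8.7170 / 8] = √1.0896 = 1.0438%
VaR = −(r̄ − z·σ) = −(0.6350 − 1.960 × 1.0438) = −(-1.4108) = 1.4108%

1.41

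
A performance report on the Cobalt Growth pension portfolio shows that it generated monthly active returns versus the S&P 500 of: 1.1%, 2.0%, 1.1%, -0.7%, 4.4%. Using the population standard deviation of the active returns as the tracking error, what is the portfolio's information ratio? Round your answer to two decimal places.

0.95

Mean return μ = 7.90 / 5 = 1.5800%
Population std dev = √[13.7880 / 5] = 1.6606%
IR = μ / tracking error = 1.5800 / 1.6606 = 0.9515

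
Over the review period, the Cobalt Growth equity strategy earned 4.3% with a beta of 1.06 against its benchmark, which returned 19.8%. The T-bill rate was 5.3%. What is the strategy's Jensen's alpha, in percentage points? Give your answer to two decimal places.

-16.37

CAPM expected return = Rf + β(Rm − Rf) = 5.3% + 1.06 × (19.8% − 5.3%) = 5.3 + 1.06 × 14.50 = 20.6700%
Jensen's α = Rp − E[R] = 4.3% − 20.6700% = -16.3700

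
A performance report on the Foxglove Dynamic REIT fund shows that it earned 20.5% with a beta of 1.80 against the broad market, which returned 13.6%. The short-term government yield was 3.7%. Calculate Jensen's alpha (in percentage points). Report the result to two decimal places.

CAPM expected return = Rf + β(Rm − Rf) = 3.7% + 1.80 × (13.6% − 3.7%) = 3.7 + 1.80 × 9.90 = 21.5200%
Jensen's α = Rp − E[R] = 20.5% − 21.5200% = -1.0200

-1.02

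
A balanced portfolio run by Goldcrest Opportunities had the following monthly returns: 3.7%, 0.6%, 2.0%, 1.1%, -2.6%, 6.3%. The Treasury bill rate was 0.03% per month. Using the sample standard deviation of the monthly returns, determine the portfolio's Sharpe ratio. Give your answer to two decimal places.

Mean return r̄ = 11.10 / 6 = 1.8500%
Sample std dev = √[45.1750 / 5] = 3.0058%
Sharpe = (r̄ − rf) / σ = (1.8500 − 0.03) / 3.0058 = 1.8200 / 3.0058 = 0.6055

0.61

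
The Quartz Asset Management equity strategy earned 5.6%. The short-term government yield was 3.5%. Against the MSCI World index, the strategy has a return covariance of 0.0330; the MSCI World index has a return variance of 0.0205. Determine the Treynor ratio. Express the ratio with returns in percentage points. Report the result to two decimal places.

β = Cov / Var = 0.0330 / 0.0205 = 1.6098
Treynor = (Rp − Rf) / β = (5.6% − 3.5%) / 1.6098 = 2.10 / 1.6098 = 1.3045

1.30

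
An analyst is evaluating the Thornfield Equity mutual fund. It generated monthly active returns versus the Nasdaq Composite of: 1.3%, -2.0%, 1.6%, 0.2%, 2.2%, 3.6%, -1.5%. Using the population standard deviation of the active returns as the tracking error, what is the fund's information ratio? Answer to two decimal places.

μ = (1.3 − 2 + 1.6 + 0.2 + 2.2 + 3.6 − 1.5) / 7 = 0.7714%
Population std dev = √[24.1743 / 7] = 1.8584%
IR = μ / tracking error = 0.7714 / 1.8584 = 0.4151

0.42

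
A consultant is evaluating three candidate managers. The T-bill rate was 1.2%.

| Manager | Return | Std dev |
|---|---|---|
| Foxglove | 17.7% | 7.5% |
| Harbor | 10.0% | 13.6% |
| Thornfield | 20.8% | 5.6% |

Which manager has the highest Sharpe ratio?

Thornfield

Foxglove: Sharpe ratio = (17.7% − 1.2%) / 7.5% = 2.200
Harbor: Sharpe ratio = (10.0% − 1.2%) / 13.6% = 0.647
Thornfield: Sharpe ratio = (20.8% − 1.2%) / 5.6% = 3.500
Highest: Thornfield (3.500).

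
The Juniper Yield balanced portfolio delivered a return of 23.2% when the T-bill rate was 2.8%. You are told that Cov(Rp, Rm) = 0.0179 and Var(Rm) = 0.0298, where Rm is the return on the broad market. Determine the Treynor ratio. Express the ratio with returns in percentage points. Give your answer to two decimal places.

33.96

β = Cov / Var = 0.0179 / 0.0298 = 0.6007
Treynor = (Rp − Rf) / β = (23.2% − 2.8%) / 0.6007 = 20.40 / 0.6007 = 33.9604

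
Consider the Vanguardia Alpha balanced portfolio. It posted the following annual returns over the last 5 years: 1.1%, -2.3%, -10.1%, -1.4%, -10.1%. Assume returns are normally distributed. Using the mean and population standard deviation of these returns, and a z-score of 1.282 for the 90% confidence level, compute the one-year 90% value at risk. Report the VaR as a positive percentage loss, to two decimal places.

r̄ = (1.1 − 2.3 − 10.1 − 1.4 − 10.1) / 5 = -22.80 / 5 = -4.5600%
Population std dev = √[108.5120 / 5] = 4.6586%
VaR = −(r̄ − z·σ) = −(-4.5600 − 1.282 × 4.6586) = −(-10.5323) = 10.5323%

10.53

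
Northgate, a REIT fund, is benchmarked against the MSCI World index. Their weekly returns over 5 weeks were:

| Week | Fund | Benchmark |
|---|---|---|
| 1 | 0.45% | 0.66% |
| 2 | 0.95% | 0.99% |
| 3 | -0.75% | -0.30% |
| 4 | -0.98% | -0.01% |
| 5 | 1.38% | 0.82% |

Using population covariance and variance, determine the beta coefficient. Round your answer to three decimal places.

r̄p = 0.2100%,  r̄m = 0.4320%
Cov = Σ(rp − r̄p)(rm − r̄m) / 5 = 0.4301
Var(rm) = Σ(rm − r̄m)² / 5 = 0.2490
β = Cov / Var = 0.4301 / 0.2490 = 1.7273

1.727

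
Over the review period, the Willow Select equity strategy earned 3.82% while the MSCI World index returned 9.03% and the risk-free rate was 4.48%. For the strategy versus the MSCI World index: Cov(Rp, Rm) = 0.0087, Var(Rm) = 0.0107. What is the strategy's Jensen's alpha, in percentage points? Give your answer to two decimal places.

β = Cov / Var = 0.0087 / 0.0107 = 0.8131
E[R] = Rf + β(Rm − Rf) = 4.48% + 0.8131 × (9.03% − 4.48%) = 8.1796%
α = Rp − E[R] = 3.82% − 8.1796% = -4.3596

-4.36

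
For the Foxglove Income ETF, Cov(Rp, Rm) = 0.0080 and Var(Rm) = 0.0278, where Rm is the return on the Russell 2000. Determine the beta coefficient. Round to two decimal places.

0.29

β = Cov(Rp, Rm) / Var(Rm) = 0.0080 / 0.0278 = 0.2878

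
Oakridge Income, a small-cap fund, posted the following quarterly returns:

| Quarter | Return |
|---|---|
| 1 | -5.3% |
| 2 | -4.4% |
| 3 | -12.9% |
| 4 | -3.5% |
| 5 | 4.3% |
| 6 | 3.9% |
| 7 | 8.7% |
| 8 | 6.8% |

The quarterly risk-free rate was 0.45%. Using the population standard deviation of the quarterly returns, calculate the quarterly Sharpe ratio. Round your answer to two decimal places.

-0.11

r̄ = (-5.3 − 4.4 − 12.9 − 3.5 + 4.3 + 3.9 + 8.7 + 6.8) / 8 = -0.3000%
Σ(r − r̄)² = (-5.3 − (-0.3000))² + (-4.4 − (-0.3000))² + … = 381.0200
σ = √[381.0200 / 8] = 6.9013%
Sharpe = (r̄ − rf) / σ = (-0.3000 − 0.45) / 6.9013 = -0.7500 / 6.9013 = -0.1087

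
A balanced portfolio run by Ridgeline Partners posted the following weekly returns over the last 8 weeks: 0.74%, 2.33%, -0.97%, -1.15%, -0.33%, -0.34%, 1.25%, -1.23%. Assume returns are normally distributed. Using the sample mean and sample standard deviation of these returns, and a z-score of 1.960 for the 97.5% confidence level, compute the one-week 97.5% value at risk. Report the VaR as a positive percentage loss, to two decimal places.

μ = (0.74 + 2.33 − 0.97 − 1.15 − 0.33 − 0.34 + 1.25 − 1.23) / 8 = 0.0375%
Σ(r − μ)² = 11.5286; sample σ = √(11.5286/7) = 1.2833%
VaR = −(μ − z·σ) = −(0.0375 − 1.960 × 1.2833) = −(-2.4778) = 2.4778%

2.48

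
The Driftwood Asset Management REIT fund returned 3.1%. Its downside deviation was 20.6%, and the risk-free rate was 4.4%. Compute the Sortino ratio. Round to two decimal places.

-0.06

Sortino = (Rp − Rf) / σd = (3.1% − 4.4%) / 20.6% = -1.30% / 20.6% = -0.0631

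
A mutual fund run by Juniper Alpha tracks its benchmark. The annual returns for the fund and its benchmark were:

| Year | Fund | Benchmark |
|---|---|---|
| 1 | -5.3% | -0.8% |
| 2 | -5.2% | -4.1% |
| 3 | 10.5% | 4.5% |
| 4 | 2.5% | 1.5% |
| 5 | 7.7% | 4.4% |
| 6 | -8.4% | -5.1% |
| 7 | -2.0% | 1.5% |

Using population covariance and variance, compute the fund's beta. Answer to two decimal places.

r̄p = -0.0286%,  r̄m = 0.2714%
Cov = Σ(rp − r̄p)(rm − r̄m) / 7 = 21.4763
Var(rm) = Σ(rm − r̄m)² / 7 = 12.4363
β = Cov / Var = 21.4763 / 12.4363 = 1.7269

1.73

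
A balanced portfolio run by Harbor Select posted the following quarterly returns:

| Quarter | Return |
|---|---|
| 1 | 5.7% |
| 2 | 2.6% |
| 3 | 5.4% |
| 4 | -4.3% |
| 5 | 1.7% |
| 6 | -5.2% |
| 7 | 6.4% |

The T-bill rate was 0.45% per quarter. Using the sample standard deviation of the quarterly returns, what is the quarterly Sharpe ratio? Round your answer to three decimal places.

Mean return r̄ = 12.30 / 7 = 1.7571%
Sample std dev = √[136.1771 / 6] = 4.7641%
Sharpe = (r̄ − rf) / σ = (1.7571 − 0.45) / 4.7641 = 1.3071 / 4.7641 = 0.2744

0.274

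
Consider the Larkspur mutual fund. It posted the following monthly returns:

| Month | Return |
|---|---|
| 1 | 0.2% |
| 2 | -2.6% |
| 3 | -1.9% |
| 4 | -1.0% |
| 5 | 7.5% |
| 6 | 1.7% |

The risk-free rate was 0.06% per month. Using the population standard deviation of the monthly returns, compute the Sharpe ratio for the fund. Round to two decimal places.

r̄ = (0.2 − 2.6 − 1.9 − 1 + 7.5 + 1.7) / 6 = 0.6500%
Σ(r − r̄)² = (0.2 − 0.6500)² + (-2.6 − 0.6500)² + … = 68.0150
population σ = √(68.0150 / 6) = √11.3358 = 3.3669%
Sharpe = (r̄ − rf) / σ = (0.6500 − 0.06) / 3.3669 = 0.5900 / 3.3669 = 0.1752

0.18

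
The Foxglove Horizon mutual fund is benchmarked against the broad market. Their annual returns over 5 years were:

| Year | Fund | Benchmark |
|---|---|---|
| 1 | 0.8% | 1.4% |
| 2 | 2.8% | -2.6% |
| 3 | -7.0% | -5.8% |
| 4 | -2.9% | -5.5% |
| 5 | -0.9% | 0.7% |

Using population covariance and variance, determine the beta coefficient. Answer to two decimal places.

0.72

r̄p = -1.4400%,  r̄m = -2.3600%
Cov = Σ(rp − r̄p)(rm − r̄m) / 5 = 6.5536
Var(rm) = Σ(rm − r̄m)² / 5 = 9.0504
β = Cov / Var = 6.5536 / 9.0504 = 0.7241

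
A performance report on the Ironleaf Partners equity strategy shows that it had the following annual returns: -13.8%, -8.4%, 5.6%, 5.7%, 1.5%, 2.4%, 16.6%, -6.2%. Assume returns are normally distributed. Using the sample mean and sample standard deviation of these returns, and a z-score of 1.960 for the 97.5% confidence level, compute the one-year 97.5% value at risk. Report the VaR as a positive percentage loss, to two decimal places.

r̄ = (-13.8 − 8.4 + 5.6 + 5.7 + 1.5 + 2.4 + 16.6 − 6.2) / 8 = 0.4250%
Σ(r − r̄)² = (-13.8 − 0.4250)² + (-8.4 − 0.4250)² + … = 645.4150
sample σ = √(645.4150 / 7) = √92.2021 = 9.6022%
VaR = −(r̄ − z·σ) = −(0.4250 − 1.960 × 9.6022) = −(-18.3953) = 18.3953%

18.40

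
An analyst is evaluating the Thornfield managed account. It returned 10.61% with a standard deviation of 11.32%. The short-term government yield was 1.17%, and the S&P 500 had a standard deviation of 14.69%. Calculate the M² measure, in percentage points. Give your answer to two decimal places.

Sharpe = (Rp − Rf) / σp = (10.61% − 1.17%) / 11.32% = 0.8339
M² = Rf + Sharpe × σm = 1.17% + 0.8339 × 14.69% = 13.4200%

13.42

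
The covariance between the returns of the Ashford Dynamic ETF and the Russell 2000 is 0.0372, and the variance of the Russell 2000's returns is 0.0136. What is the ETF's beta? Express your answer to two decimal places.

β = Cov(Rp, Rm) / Var(Rm) = 0.0372 / 0.0136 = 2.7353

2.74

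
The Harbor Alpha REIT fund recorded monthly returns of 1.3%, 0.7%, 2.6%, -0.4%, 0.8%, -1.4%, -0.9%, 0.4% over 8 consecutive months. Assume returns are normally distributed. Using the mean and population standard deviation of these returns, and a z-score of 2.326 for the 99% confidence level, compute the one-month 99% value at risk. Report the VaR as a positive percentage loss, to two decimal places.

2.40

Mean return μ = 3.10 / 8 = 0.3875%
Σ(r − μ)² = (1.3 − 0.3875)² + (0.7 − 0.3875)² + (2.6 − 0.3875)² + … = 11.4688
population σ = √(11.4688 / 8) = √1.4336 = 1.1973%
VaR = −(μ − z·σ) = −(0.3875 − 2.326 × 1.1973) = −(-2.3974) = 2.3974%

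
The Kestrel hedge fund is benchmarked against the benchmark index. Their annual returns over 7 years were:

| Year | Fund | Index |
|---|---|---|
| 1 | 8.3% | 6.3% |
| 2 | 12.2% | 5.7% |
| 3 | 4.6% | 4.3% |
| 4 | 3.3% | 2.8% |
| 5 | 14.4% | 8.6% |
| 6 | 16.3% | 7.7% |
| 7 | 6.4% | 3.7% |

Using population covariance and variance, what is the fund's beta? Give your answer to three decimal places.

r̄p = 9.3571%,  r̄m = 5.5857%
Cov = Σ(rp − r̄p)(rm − r̄m) / 7 = 8.2880
Var(rm) = Σ(rm − r̄m)² / 7 = 3.8641
β = Cov / Var = 8.2880 / 3.8641 = 2.1449

2.145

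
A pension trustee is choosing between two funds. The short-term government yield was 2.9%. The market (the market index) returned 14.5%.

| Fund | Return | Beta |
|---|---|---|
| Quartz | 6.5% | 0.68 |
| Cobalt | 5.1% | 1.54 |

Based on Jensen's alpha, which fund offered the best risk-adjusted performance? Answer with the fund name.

Quartz

Quartz: α = 6.5% − [2.9% + 0.68 × (14.5% − 2.9%)] = -4.288
Cobalt: α = 5.1% − [2.9% + 1.54 × (14.5% − 2.9%)] = -15.664
Highest: Quartz (-4.288).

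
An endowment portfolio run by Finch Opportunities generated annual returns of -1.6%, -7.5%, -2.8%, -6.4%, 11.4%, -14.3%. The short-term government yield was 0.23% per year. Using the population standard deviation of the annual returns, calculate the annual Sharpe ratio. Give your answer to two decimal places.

r̄ = (-1.6 − 7.5 − 2.8 − 6.4 + 11.4 − 14.3) / 6 = -3.5333%
Population σ = √[Σ(r − r̄)² / 6] = √[367.1533 / 6] = √61.1922 = 7.8225%
Sharpe = (r̄ − rf) / σ = (-3.5333 − 0.23) / 7.8225 = -3.7633 / 7.8225 = -0.4811

-0.48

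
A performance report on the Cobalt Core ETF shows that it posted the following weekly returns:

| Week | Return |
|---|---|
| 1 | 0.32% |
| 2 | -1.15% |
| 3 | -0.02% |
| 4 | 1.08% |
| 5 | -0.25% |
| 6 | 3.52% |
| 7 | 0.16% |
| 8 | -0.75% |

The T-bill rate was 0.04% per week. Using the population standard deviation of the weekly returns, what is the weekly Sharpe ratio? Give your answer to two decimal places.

r̄ = (0.32 − 1.15 − 0.02 + 1.08 − 0.25 + 3.52 + 0.16 − 0.75) / 8 = 2.910 / 8 = 0.3638%
Population std dev = √[14.5742 / 8] = 1.3497%
Sharpe = (r̄ − rf) / σ = (0.3638 − 0.04) / 1.3497 = 0.3238 / 1.3497 = 0.2399

0.24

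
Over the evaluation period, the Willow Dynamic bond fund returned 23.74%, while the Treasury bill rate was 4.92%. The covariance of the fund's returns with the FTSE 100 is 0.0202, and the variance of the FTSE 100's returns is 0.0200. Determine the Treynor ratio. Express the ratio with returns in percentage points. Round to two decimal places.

18.63

β = Cov / Var = 0.0202 / 0.0200 = 1.0100
Treynor = (Rp − Rf) / β = (23.74% − 4.92%) / 1.0100 = 18.82 / 1.0100 = 18.6337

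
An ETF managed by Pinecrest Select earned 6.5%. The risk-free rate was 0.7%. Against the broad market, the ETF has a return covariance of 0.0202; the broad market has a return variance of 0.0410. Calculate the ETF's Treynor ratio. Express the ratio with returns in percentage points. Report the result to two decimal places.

11.77

β = Cov / Var = 0.0202 / 0.0410 = 0.4927
Treynor = (Rp − Rf) / β = (6.5% − 0.7%) / 0.4927 = 5.80 / 0.4927 = 11.7719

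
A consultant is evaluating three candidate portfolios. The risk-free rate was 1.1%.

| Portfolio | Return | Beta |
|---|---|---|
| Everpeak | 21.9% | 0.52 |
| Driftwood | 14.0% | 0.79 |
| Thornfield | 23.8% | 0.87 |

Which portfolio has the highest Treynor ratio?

Everpeak

Everpeak: Treynor = (21.9% − 1.1%) / 0.52 = 40.000
Driftwood: Treynor = (14.0% − 1.1%) / 0.79 = 16.329
Thornfield: Treynor = (23.8% − 1.1%) / 0.87 = 26.092
Highest: Everpeak (40.000).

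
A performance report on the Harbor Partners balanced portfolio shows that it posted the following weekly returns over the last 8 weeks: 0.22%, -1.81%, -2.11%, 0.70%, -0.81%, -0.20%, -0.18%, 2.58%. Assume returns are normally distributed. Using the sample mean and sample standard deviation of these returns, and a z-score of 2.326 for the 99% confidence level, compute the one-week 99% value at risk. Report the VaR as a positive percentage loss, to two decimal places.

r̄ = (0.22 − 1.81 − 2.11 + 0.7 − 0.81 − 0.2 − 0.18 + 2.58) / 8 = -0.2013%
Sample σ = √[Σ(r − r̄)² / 7] = √[15.3275 / 7] = √2.1896 = 1.4797%
VaR = −(r̄ − z·σ) = −(-0.2013 − 2.326 × 1.4797) = −(-3.6431) = 3.6431%

3.64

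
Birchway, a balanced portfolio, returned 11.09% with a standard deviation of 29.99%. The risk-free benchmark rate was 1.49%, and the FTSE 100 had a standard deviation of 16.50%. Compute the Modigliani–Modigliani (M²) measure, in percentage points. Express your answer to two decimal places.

6.77

Sharpe = (Rp − Rf) / σp = (11.09% − 1.49%) / 29.99% = 0.3201
M² = Rf + Sharpe × σm = 1.49% + 0.3201 × 16.50% = 6.7717%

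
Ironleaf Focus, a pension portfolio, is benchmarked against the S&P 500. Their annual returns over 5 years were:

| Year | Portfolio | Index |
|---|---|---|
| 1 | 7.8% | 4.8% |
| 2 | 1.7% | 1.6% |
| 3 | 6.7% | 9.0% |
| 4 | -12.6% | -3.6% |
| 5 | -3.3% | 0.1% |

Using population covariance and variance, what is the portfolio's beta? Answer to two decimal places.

1.59

r̄p = 0.0600%,  r̄m = 2.3800%
Cov = Σ(rp − r̄p)(rm − r̄m) / 5 = 28.9552
Var(rm) = Σ(rm − r̄m)² / 5 = 18.2496
β = Cov / Var = 28.9552 / 18.2496 = 1.5866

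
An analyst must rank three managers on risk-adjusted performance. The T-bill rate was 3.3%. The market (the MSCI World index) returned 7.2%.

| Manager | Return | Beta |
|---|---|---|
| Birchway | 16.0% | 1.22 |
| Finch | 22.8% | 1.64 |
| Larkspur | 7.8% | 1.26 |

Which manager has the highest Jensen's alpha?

Finch

Birchway: α = 16.0% − [3.3% + 1.22 × (7.2% − 3.3%)] = 7.942
Finch: α = 22.8% − [3.3% + 1.64 × (7.2% − 3.3%)] = 13.104
Larkspur: α = 7.8% − [3.3% + 1.26 × (7.2% − 3.3%)] = -0.414
Highest: Finch (13.104).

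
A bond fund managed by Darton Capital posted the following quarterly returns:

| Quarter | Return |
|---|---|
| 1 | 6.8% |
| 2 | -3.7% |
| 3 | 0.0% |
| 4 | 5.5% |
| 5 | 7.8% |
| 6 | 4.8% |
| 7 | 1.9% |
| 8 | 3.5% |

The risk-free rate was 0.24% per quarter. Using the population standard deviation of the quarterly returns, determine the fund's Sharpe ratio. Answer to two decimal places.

0.87

r̄ = (6.8 − 3.7 + 0 + 5.5 + 7.8 + 4.8 + 1.9 + 3.5) / 8 = 26.60 / 8 = 3.3250%
Σ(r − r̄)² = (6.8 − 3.3250)² + (-3.7 − 3.3250)² + (0 − 3.3250)² + … = 101.4750
σ = √[101.4750 / 8] = 3.5615%
Sharpe = (r̄ − rf) / σ = (3.3250 − 0.24) / 3.5615 = 3.0850 / 3.5615 = 0.8662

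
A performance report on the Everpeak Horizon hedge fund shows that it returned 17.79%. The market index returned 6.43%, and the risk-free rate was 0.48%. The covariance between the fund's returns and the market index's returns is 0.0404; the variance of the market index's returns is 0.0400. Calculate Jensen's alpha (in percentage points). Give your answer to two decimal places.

11.30

β = Cov / Var = 0.0404 / 0.0400 = 1.0100
E[R] = Rf + β(Rm − Rf) = 0.48% + 1.0100 × (6.43% − 0.48%) = 6.4895%
α = Rp − E[R] = 17.79% − 6.4895% = 11.3005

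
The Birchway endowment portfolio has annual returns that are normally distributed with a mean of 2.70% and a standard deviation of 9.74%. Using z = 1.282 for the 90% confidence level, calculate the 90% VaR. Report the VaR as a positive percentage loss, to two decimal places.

VaR (as % loss) = −(μ − z·σ) = −(2.70% − 1.282 × 9.74%) = −(-9.78668%) = 9.78668%

9.79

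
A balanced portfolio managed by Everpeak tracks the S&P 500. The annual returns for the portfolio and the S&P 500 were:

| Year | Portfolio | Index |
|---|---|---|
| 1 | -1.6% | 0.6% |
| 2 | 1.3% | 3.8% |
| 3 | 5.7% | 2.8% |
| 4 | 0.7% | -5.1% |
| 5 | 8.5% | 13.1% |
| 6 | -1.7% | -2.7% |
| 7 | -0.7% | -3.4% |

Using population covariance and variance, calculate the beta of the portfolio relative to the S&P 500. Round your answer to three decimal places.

r̄p = 1.7429%,  r̄m = 1.3000%
Cov = Σ(rp − r̄p)(rm − r̄m) / 7 = 16.9757
Var(rm) = Σ(rm − r̄m)² / 7 = 32.4686
β = Cov / Var = 16.9757 / 32.4686 = 0.5228

0.523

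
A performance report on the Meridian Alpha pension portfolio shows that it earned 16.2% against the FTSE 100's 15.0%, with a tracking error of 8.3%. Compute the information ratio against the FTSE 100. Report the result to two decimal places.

0.14

IR = (Rp − Rb) / TE = (16.2% − 15.0%) / 8.3% = 1.20% / 8.3% = 0.1446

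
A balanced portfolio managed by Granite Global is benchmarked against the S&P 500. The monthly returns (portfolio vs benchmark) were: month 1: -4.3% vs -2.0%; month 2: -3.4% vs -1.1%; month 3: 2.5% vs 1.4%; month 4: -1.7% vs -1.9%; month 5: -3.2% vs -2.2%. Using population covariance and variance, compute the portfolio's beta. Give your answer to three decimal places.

r̄p = -2.0200%,  r̄m = -1.1600%
Cov = Σ(rp − r̄p)(rm − r̄m) / 5 = 2.8788
Var(rm) = Σ(rm − r̄m)² / 5 = 1.7784
β = Cov / Var = 2.8788 / 1.7784 = 1.6188

1.619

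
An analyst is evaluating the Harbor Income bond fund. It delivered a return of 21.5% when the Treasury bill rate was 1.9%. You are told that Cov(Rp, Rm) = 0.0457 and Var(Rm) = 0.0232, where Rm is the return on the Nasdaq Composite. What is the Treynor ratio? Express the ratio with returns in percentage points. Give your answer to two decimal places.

9.95

β = Cov / Var = 0.0457 / 0.0232 = 1.9698
Treynor = (Rp − Rf) / β = (21.5% − 1.9%) / 1.9698 = 19.60 / 1.9698 = 9.9502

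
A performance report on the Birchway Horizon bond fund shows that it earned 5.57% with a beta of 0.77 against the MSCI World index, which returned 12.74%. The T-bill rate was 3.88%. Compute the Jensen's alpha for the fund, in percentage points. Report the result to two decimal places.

CAPM expected return = Rf + β(Rm − Rf) = 3.88% + 0.77 × (12.74% − 3.88%) = 3.88 + 0.77 × 8.86 = 10.7022%
Jensen's α = Rp − E[R] = 5.57% − 10.7022% = -5.1322

-5.13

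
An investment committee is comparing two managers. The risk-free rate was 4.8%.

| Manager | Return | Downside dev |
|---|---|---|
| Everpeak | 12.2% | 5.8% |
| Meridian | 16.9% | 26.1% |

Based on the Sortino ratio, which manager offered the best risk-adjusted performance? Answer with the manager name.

Everpeak: Sortino ratio = (12.2% − 4.8%) / 5.8% = 1.276
Meridian: Sortino ratio = (16.9% − 4.8%) / 26.1% = 0.464
Highest: Everpeak (1.276).

Everpeak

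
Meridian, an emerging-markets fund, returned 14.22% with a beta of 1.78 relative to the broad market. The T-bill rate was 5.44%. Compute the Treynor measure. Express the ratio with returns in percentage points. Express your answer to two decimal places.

4.93

Treynor = (Rp − Rf) / β = (14.22% − 5.44%) / 1.78 = 8.78 / 1.78 = 4.9326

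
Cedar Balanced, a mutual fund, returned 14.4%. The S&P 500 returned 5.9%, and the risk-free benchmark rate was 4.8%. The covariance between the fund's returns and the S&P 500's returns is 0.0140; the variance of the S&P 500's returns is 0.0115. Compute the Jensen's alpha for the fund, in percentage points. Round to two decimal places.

8.26

β = Cov / Var = 0.0140 / 0.0115 = 1.2174
E[R] = Rf + β(Rm − Rf) = 4.8% + 1.2174 × (5.9% − 4.8%) = 6.1391%
α = Rp − E[R] = 14.4% − 6.1391% = 8.2609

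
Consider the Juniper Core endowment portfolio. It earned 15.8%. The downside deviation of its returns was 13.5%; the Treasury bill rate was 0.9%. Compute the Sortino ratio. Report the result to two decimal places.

Sortino = (Rp − Rf) / σd = (15.8% − 0.9%) / 13.5% = 14.90% / 13.5% = 1.1037

1.10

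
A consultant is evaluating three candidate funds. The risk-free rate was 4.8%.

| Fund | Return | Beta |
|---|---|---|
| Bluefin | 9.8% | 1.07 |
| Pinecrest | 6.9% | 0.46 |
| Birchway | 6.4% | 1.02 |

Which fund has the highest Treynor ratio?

Bluefin: Treynor = (9.8% − 4.8%) / 1.07 = 4.673
Pinecrest: Treynor = (6.9% − 4.8%) / 0.46 = 4.565
Birchway: Treynor = (6.4% − 4.8%) / 1.02 = 1.569
Highest: Bluefin (4.673).

Bluefin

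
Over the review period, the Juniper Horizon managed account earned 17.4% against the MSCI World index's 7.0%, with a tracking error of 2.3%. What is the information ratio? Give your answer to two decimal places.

IR = (Rp − Rb) / TE = (17.4% − 7.0%) / 2.3% = 10.40% / 2.3% = 4.5217

4.52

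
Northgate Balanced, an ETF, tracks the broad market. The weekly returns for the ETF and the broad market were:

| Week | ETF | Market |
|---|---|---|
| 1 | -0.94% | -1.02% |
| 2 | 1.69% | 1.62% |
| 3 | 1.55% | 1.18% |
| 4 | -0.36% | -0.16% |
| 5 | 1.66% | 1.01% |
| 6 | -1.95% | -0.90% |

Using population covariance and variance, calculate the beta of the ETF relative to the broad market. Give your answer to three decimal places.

r̄p = 0.2750%,  r̄m = 0.2883%
Cov = Σ(rp − r̄p)(rm − r̄m) / 6 = 1.4232
Var(rm) = Σ(rm − r̄m)² / 6 = 1.0690
β = Cov / Var = 1.4232 / 1.0690 = 1.3313

1.331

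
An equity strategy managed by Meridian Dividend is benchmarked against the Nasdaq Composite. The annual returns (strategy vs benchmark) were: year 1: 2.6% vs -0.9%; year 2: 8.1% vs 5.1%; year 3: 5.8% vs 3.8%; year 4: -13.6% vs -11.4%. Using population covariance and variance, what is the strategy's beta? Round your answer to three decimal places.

1.298

r̄p = 0.7250%,  r̄m = -0.8500%
Cov = Σ(rp − r̄p)(rm − r̄m) / 4 = 54.6288
Var(rm) = Σ(rm − r̄m)² / 4 = 42.0825
β = Cov / Var = 54.6288 / 42.0825 = 1.2981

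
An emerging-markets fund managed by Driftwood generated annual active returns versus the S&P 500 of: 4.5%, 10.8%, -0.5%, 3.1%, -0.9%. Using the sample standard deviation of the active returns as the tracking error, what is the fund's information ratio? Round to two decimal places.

0.72

r̄ = (4.5 + 10.8 − 0.5 + 3.1 − 0.9) / 5 = 17.00 / 5 = 3.4000%
Σ(r − r̄)² = (4.5 − 3.4000)² + (10.8 − 3.4000)² + (-0.5 − 3.4000)² + … = 89.7600
sample σ = √(89.7600 / 4) = √22.4400 = 4.7371%
IR = r̄ / tracking error = 3.4000 / 4.7371 = 0.7177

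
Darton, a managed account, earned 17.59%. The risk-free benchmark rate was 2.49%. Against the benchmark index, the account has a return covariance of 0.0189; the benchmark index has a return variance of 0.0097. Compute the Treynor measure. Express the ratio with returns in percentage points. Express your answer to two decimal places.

7.75

β = Cov / Var = 0.0189 / 0.0097 = 1.9485
Treynor = (Rp − Rf) / β = (17.59% − 2.49%) / 1.9485 = 15.10 / 1.9485 = 7.7496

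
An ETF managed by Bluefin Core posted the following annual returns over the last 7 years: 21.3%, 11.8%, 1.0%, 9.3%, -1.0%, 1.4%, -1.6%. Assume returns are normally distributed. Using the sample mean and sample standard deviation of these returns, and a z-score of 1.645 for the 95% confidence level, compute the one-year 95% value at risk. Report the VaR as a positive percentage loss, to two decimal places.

7.92

r̄ = (21.3 + 11.8 + 1 + 9.3 − 1 + 1.4 − 1.6) / 7 = 6.0286%
Σ(r − r̄)² = 431.5343; sample σ = √(431.5343/6) = 8.4807%
VaR = −(r̄ − z·σ) = −(6.0286 − 1.645 × 8.4807) = −(-7.9222) = 7.9222%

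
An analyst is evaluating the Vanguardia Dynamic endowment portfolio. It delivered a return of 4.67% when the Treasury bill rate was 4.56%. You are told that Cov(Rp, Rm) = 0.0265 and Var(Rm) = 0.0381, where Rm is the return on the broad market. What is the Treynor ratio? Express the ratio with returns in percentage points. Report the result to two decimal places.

0.16

β = Cov / Var = 0.0265 / 0.0381 = 0.6955
Treynor = (Rp − Rf) / β = (4.67% − 4.56%) / 0.6955 = 0.11 / 0.6955 = 0.1582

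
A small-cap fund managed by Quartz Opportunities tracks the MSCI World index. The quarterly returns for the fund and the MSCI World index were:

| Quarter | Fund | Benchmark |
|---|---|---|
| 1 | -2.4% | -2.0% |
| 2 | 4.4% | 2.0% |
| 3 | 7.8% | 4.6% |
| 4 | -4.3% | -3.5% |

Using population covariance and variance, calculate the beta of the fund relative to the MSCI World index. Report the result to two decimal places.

r̄p = 1.3750%,  r̄m = 0.2750%
Cov = Σ(rp − r̄p)(rm − r̄m) / 4 = 15.7544
Var(rm) = Σ(rm − r̄m)² / 4 = 10.2769
β = Cov / Var = 15.7544 / 10.2769 = 1.5330

1.53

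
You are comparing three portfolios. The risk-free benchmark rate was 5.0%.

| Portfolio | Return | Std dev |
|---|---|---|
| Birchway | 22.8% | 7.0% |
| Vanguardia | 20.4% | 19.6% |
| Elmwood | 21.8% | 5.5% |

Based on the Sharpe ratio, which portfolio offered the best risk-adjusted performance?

Birchway: Sharpe ratio = (22.8% − 5.0%) / 7.0% = 2.543
Vanguardia: Sharpe ratio = (20.4% − 5.0%) / 19.6% = 0.786
Elmwood: Sharpe ratio = (21.8% − 5.0%) / 5.5% = 3.055
Highest: Elmwood (3.055).

Elmwood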